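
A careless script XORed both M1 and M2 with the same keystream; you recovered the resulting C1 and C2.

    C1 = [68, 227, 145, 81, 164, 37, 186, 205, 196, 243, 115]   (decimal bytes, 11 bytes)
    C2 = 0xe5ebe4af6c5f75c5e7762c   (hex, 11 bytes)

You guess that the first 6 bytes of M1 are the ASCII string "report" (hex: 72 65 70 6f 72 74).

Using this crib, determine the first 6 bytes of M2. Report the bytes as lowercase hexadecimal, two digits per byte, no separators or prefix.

d36d0591ba0e

First, C1 ⊕ C2 = (M1 ⊕ K) ⊕ (M2 ⊕ K) = M1 ⊕ M2, so the key drops out. Then M2 = (M1 ⊕ M2) ⊕ M1 over the first 6 bytes.
byte 0: (44 xor e5) xor 72 = a1 xor 72 = d3
byte 1: (e3 xor eb) xor 65 = 08 xor 65 = 6d
byte 2: (91 xor e4) xor 70 = 75 xor 70 = 05
byte 3: (51 xor af) xor 6f = fe xor 6f = 91
byte 4: (a4 xor 6c) xor 72 = c8 xor 72 = ba
byte 5: (25 xor 5f) xor 74 = 7a xor 74 = 0e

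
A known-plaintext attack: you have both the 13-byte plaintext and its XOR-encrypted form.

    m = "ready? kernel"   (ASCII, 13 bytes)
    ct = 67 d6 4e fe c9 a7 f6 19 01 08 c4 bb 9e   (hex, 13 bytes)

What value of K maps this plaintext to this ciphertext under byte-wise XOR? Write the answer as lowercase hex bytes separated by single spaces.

15 b3 2f 9a b0 98 d6 72 64 7a aa de f2

Since ct = m ⊕ K, XORing both sides with m gives K = m ⊕ ct.
114 XOR 103 =  21
101 XOR 214 = 179
 97 XOR  78 =  47
100 XOR 254 = 154
121 XOR 201 = 176
 63 XOR 167 = 152
 32 XOR 246 = 214
107 XOR  25 = 114
101 XOR   1 = 100
114 XOR   8 = 122
110 XOR 196 = 170
101 XOR 187 = 222
108 XOR 158 = 242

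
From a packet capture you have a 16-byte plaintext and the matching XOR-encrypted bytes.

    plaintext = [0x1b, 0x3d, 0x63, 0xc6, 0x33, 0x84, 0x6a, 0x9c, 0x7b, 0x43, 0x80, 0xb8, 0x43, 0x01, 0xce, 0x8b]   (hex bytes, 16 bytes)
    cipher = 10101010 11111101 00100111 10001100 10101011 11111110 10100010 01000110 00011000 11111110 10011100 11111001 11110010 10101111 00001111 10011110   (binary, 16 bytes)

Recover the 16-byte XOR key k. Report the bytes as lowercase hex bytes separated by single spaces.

b1 c0 44 4a 98 7a c8 da 63 bd 1c 41 b1 ae c1 15

Since cipher = plaintext ⊕ k, XORing both sides with plaintext gives k = plaintext ⊕ cipher.
 27 XOR 170 = 177
 61 XOR 253 = 192
 99 XOR  39 =  68
198 XOR 140 =  74
 51 XOR 171 = 152
132 XOR 254 = 122
106 XOR 162 = 200
156 XOR  70 = 218
123 XOR  24 =  99
 67 XOR 254 = 189
128 XOR 156 =  28
184 XOR 249 =  65
 67 XOR 242 = 177
  1 XOR 175 = 174
206 XOR  15 = 193
139 XOR 158 =  21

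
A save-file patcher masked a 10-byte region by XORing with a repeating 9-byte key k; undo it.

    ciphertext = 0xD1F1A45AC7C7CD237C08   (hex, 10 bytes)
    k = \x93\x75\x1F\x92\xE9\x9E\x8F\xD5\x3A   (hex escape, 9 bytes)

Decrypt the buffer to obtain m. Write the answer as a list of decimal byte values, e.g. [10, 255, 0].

The 9-byte key repeats, so the effective keystream is 93 75 1f 92 e9 9e 8f d5 3a 93.
byte 0: 209 XOR 147 =  66
byte 1: 241 XOR 117 = 132
byte 2: 164 XOR  31 = 187
byte 3:  90 XOR 146 = 200
byte 4: 199 XOR 233 =  46
byte 5: 199 XOR 158 =  89
byte 6: 205 XOR 143 =  66
byte 7:  35 XOR 213 = 246
byte 8: 124 XOR  58 =  70
byte 9:   8 XOR 147 = 155

[66, 132, 187, 200, 46, 89, 66, 246, 70, 155]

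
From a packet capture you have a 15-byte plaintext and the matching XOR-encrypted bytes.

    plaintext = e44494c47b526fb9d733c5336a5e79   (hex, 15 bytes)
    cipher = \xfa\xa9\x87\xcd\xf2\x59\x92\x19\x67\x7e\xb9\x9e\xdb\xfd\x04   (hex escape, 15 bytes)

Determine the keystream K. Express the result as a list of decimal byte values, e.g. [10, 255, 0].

[30, 237, 19, 9, 137, 11, 253, 160, 176, 77, 124, 173, 177, 163, 125]

Since cipher = plaintext ⊕ K, XORing both sides with plaintext gives K = plaintext ⊕ cipher.
e4 ⊕ fa = 1e
44 ⊕ a9 = ed
94 ⊕ 87 = 13
c4 ⊕ cd = 09
7b ⊕ f2 = 89
52 ⊕ 59 = 0b
6f ⊕ 92 = fd
b9 ⊕ 19 = a0
d7 ⊕ 67 = b0
33 ⊕ 7e = 4d
c5 ⊕ b9 = 7c
33 ⊕ 9e = ad
6a ⊕ db = b1
5e ⊕ fd = a3
79 ⊕ 04 = 7d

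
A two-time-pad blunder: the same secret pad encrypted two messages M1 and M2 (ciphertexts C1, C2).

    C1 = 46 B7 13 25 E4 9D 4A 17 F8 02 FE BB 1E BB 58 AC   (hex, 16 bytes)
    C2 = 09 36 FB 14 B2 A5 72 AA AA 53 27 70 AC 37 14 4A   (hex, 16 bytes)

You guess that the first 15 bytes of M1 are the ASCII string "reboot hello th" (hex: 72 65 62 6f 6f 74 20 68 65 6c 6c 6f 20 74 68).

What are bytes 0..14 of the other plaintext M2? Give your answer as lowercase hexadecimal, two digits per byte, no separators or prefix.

First, C1 ⊕ C2 = (M1 ⊕ K) ⊕ (M2 ⊕ K) = M1 ⊕ M2, so the key drops out. Then M2 = (M1 ⊕ M2) ⊕ M1 over the first 15 bytes.
byte 0: (46 XOR 09) XOR 72 = 4f XOR 72 = 3d
byte 1: (b7 XOR 36) XOR 65 = 81 XOR 65 = e4
byte 2: (13 XOR fb) XOR 62 = e8 XOR 62 = 8a
byte 3: (25 XOR 14) XOR 6f = 31 XOR 6f = 5e
byte 4: (e4 XOR b2) XOR 6f = 56 XOR 6f = 39
byte 5: (9d XOR a5) XOR 74 = 38 XOR 74 = 4c
byte 6: (4a XOR 72) XOR 20 = 38 XOR 20 = 18
byte 7: (17 XOR aa) XOR 68 = bd XOR 68 = d5
byte 8: (f8 XOR aa) XOR 65 = 52 XOR 65 = 37
byte 9: (02 XOR 53) XOR 6c = 51 XOR 6c = 3d
byte 10: (fe XOR 27) XOR 6c = d9 XOR 6c = b5
byte 11: (bb XOR 70) XOR 6f = cb XOR 6f = a4
byte 12: (1e XOR ac) XOR 20 = b2 XOR 20 = 92
byte 13: (bb XOR 37) XOR 74 = 8c XOR 74 = f8
byte 14: (58 XOR 14) XOR 68 = 4c XOR 68 = 24

3de48a5e394c18d5373db5a492f824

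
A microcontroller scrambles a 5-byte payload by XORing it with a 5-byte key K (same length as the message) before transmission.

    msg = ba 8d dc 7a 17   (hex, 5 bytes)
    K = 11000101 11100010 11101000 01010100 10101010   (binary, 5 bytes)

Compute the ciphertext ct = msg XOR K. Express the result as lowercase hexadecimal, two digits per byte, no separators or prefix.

XOR is its own inverse, so applying the key byte-wise gives the result directly.
byte 0: ba ^ c5 = 7f
byte 1: 8d ^ e2 = 6f
byte 2: dc ^ e8 = 34
byte 3: 7a ^ 54 = 2e
byte 4: 17 ^ aa = bd

7f6f342ebd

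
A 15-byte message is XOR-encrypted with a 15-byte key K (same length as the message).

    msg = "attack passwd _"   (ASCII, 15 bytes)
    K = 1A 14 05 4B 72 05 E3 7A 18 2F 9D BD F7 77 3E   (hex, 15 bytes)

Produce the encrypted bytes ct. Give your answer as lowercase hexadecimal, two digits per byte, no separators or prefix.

 97 XOR  26 = 123
116 XOR  20 =  96
116 XOR   5 = 113
 97 XOR  75 =  42
 99 XOR 114 =  17
107 XOR   5 = 110
 32 XOR 227 = 195
112 XOR 122 =  10
 97 XOR  24 = 121
115 XOR  47 =  92
115 XOR 157 = 238
119 XOR 189 = 202
100 XOR 247 = 147
 32 XOR 119 =  87
 95 XOR  62 =  97

7b60712a116ec30a795ceeca935761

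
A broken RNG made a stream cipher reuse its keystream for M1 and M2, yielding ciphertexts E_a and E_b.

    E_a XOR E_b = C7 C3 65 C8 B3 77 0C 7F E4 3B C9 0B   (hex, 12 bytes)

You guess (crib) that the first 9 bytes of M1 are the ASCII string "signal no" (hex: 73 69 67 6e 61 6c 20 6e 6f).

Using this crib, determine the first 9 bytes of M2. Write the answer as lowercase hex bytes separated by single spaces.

b4 aa 02 a6 d2 1b 2c 11 8b

Since E_a ⊕ E_b = M1 ⊕ M2, XORing with the guessed M1 bytes yields the corresponding M2 bytes: M2 = (E_a ⊕ E_b) ⊕ M1.
199 ⊕ 115 = 180
195 ⊕ 105 = 170
101 ⊕ 103 =   2
200 ⊕ 110 = 166
179 ⊕  97 = 210
119 ⊕ 108 =  27
 12 ⊕  32 =  44
127 ⊕ 110 =  17
228 ⊕ 111 = 139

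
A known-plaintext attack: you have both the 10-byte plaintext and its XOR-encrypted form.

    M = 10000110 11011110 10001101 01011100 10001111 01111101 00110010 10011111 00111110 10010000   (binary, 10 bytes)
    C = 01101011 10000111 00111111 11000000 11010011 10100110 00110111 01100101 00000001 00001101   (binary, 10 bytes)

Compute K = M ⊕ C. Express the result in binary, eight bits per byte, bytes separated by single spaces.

Since C = M ⊕ K, XORing both sides with M gives K = M ⊕ C.
134 ⊕ 107 = 237
222 ⊕ 135 =  89
141 ⊕  63 = 178
 92 ⊕ 192 = 156
143 ⊕ 211 =  92
125 ⊕ 166 = 219
 50 ⊕  55 =   5
159 ⊕ 101 = 250
 62 ⊕   1 =  63
144 ⊕  13 = 157

11101101 01011001 10110010 10011100 01011100 11011011 00000101 11111010 00111111 10011101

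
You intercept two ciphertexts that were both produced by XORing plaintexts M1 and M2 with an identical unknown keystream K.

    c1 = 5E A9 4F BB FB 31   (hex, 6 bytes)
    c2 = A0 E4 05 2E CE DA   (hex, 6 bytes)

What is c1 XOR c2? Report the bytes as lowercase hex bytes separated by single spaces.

c1 ⊕ c2 = (M1 ⊕ K) ⊕ (M2 ⊕ K) = M1 ⊕ M2 — the shared key cancels under XOR.
5e XOR a0 = fe
a9 XOR e4 = 4d
4f XOR 05 = 4a
bb XOR 2e = 95
fb XOR ce = 35
31 XOR da = eb

fe 4d 4a 95 35 eb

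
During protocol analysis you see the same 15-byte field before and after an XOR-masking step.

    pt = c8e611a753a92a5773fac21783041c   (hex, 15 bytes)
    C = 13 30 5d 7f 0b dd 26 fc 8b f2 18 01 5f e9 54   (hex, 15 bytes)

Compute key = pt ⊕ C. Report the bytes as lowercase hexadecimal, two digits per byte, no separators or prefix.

Since C = pt ⊕ key, XORing both sides with pt gives key = pt ⊕ C.
200 xor  19 = 219
230 xor  48 = 214
 17 xor  93 =  76
167 xor 127 = 216
 83 xor  11 =  88
169 xor 221 = 116
 42 xor  38 =  12
 87 xor 252 = 171
115 xor 139 = 248
250 xor 242 =   8
194 xor  24 = 218
 23 xor   1 =  22
131 xor  95 = 220
  4 xor 233 = 237
 28 xor  84 =  72

dbd64cd858740cabf808da16dced48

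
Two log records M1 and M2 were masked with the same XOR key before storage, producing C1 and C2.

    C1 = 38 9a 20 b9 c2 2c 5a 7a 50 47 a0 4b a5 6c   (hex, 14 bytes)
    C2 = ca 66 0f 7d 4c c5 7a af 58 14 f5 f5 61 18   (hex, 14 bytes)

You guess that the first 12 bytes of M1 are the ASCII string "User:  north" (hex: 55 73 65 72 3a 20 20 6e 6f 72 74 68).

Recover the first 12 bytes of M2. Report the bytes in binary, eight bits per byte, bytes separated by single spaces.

First, C1 ⊕ C2 = (M1 ⊕ K) ⊕ (M2 ⊕ K) = M1 ⊕ M2, so the key drops out. Then M2 = (M1 ⊕ M2) ⊕ M1 over the first 12 bytes.
byte 0: (38 XOR ca) XOR 55 = f2 XOR 55 = a7
byte 1: (9a XOR 66) XOR 73 = fc XOR 73 = 8f
byte 2: (20 XOR 0f) XOR 65 = 2f XOR 65 = 4a
byte 3: (b9 XOR 7d) XOR 72 = c4 XOR 72 = b6
byte 4: (c2 XOR 4c) XOR 3a = 8e XOR 3a = b4
byte 5: (2c XOR c5) XOR 20 = e9 XOR 20 = c9
byte 6: (5a XOR 7a) XOR 20 = 20 XOR 20 = 00
byte 7: (7a XOR af) XOR 6e = d5 XOR 6e = bb
byte 8: (50 XOR 58) XOR 6f = 08 XOR 6f = 67
byte 9: (47 XOR 14) XOR 72 = 53 XOR 72 = 21
byte 10: (a0 XOR f5) XOR 74 = 55 XOR 74 = 21
byte 11: (4b XOR f5) XOR 68 = be XOR 68 = d6

10100111 10001111 01001010 10110110 10110100 11001001 00000000 10111011 01100111 00100001 00100001 11010110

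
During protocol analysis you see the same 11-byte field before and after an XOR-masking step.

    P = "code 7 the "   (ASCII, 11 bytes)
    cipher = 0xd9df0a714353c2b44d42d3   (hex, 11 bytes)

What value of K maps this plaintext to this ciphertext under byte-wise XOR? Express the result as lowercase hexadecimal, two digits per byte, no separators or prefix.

bab06e146364e2c02527f3

Since cipher = P ⊕ K, XORing both sides with P gives K = P ⊕ cipher.
01100011 XOR 11011001 = 10111010
01101111 XOR 11011111 = 10110000
01100100 XOR 00001010 = 01101110
01100101 XOR 01110001 = 00010100
00100000 XOR 01000011 = 01100011
00110111 XOR 01010011 = 01100100
00100000 XOR 11000010 = 11100010
01110100 XOR 10110100 = 11000000
01101000 XOR 01001101 = 00100101
01100101 XOR 01000010 = 00100111
00100000 XOR 11010011 = 11110011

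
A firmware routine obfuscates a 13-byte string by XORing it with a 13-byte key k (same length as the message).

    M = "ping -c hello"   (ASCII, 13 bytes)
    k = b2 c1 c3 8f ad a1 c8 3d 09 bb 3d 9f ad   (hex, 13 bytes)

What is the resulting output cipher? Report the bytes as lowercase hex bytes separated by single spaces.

c2 a8 ad e8 8d 8c ab 1d 61 de 51 f3 c2

XOR is its own inverse, so applying the key byte-wise gives the result directly.
byte 0: 01110000 ^ 10110010 = 11000010
byte 1: 01101001 ^ 11000001 = 10101000
byte 2: 01101110 ^ 11000011 = 10101101
byte 3: 01100111 ^ 10001111 = 11101000
byte 4: 00100000 ^ 10101101 = 10001101
byte 5: 00101101 ^ 10100001 = 10001100
byte 6: 01100011 ^ 11001000 = 10101011
byte 7: 00100000 ^ 00111101 = 00011101
byte 8: 01101000 ^ 00001001 = 01100001
byte 9: 01100101 ^ 10111011 = 11011110
byte 10: 01101100 ^ 00111101 = 01010001
byte 11: 01101100 ^ 10011111 = 11110011
byte 12: 01101111 ^ 10101101 = 11000010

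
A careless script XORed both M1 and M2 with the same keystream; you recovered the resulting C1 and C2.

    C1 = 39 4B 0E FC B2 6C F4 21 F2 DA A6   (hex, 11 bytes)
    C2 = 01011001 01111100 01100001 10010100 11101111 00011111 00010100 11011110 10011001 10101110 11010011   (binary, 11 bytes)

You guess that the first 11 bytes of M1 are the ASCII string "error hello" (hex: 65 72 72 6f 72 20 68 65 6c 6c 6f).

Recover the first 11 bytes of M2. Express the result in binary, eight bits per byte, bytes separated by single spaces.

First, C1 ⊕ C2 = (M1 ⊕ K) ⊕ (M2 ⊕ K) = M1 ⊕ M2, so the key drops out. Then M2 = (M1 ⊕ M2) ⊕ M1 over the first 11 bytes.
byte 0: (39 XOR 59) XOR 65 = 60 XOR 65 = 05
byte 1: (4b XOR 7c) XOR 72 = 37 XOR 72 = 45
byte 2: (0e XOR 61) XOR 72 = 6f XOR 72 = 1d
byte 3: (fc XOR 94) XOR 6f = 68 XOR 6f = 07
byte 4: (b2 XOR ef) XOR 72 = 5d XOR 72 = 2f
byte 5: (6c XOR 1f) XOR 20 = 73 XOR 20 = 53
byte 6: (f4 XOR 14) XOR 68 = e0 XOR 68 = 88
byte 7: (21 XOR de) XOR 65 = ff XOR 65 = 9a
byte 8: (f2 XOR 99) XOR 6c = 6b XOR 6c = 07
byte 9: (da XOR ae) XOR 6c = 74 XOR 6c = 18
byte 10: (a6 XOR d3) XOR 6f = 75 XOR 6f = 1a

00000101 01000101 00011101 00000111 00101111 01010011 10001000 10011010 00000111 00011000 00011010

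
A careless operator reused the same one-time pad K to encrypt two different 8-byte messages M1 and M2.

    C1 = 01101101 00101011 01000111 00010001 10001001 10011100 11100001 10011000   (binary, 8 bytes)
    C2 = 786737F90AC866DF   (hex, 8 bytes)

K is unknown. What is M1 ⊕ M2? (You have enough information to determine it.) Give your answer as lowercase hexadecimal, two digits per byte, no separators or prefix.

C1 ⊕ C2 = (M1 ⊕ K) ⊕ (M2 ⊕ K) = M1 ⊕ M2 — the shared key cancels under XOR.
6d xor 78 = 15
2b xor 67 = 4c
47 xor 37 = 70
11 xor f9 = e8
89 xor 0a = 83
9c xor c8 = 54
e1 xor 66 = 87
98 xor df = 47

154c70e883548747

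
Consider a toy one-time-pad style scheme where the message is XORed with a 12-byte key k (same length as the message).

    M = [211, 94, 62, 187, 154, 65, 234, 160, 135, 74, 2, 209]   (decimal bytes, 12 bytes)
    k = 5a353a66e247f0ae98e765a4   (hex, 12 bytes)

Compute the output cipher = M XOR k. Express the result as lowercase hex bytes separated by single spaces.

89 6b 04 dd 78 06 1a 0e 1f ad 67 75

211 XOR  90 = 137
 94 XOR  53 = 107
 62 XOR  58 =   4
187 XOR 102 = 221
154 XOR 226 = 120
 65 XOR  71 =   6
234 XOR 240 =  26
160 XOR 174 =  14
135 XOR 152 =  31
 74 XOR 231 = 173
  2 XOR 101 = 103
209 XOR 164 = 117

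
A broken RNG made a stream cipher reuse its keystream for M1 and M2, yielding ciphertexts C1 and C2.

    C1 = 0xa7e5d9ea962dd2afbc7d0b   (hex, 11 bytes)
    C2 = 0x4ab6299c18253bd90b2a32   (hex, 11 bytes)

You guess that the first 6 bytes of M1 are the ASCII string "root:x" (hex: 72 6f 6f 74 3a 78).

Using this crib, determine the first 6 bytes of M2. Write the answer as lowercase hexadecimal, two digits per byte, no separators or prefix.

First, C1 ⊕ C2 = (M1 ⊕ K) ⊕ (M2 ⊕ K) = M1 ⊕ M2, so the key drops out. Then M2 = (M1 ⊕ M2) ⊕ M1 over the first 6 bytes.
byte 0: (a7 ⊕ 4a) ⊕ 72 = ed ⊕ 72 = 9f
byte 1: (e5 ⊕ b6) ⊕ 6f = 53 ⊕ 6f = 3c
byte 2: (d9 ⊕ 29) ⊕ 6f = f0 ⊕ 6f = 9f
byte 3: (ea ⊕ 9c) ⊕ 74 = 76 ⊕ 74 = 02
byte 4: (96 ⊕ 18) ⊕ 3a = 8e ⊕ 3a = b4
byte 5: (2d ⊕ 25) ⊕ 78 = 08 ⊕ 78 = 70

9f3c9f02b470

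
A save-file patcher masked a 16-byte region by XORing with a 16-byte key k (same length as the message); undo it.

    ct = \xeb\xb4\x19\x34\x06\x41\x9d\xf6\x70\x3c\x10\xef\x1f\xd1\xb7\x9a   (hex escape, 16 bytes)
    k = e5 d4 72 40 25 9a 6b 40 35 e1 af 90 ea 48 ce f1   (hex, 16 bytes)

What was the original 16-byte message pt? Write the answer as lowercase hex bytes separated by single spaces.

0e 60 6b 74 23 db f6 b6 45 dd bf 7f f5 99 79 6b

11101011 xor 11100101 = 00001110
10110100 xor 11010100 = 01100000
00011001 xor 01110010 = 01101011
00110100 xor 01000000 = 01110100
00000110 xor 00100101 = 00100011
01000001 xor 10011010 = 11011011
10011101 xor 01101011 = 11110110
11110110 xor 01000000 = 10110110
01110000 xor 00110101 = 01000101
00111100 xor 11100001 = 11011101
00010000 xor 10101111 = 10111111
11101111 xor 10010000 = 01111111
00011111 xor 11101010 = 11110101
11010001 xor 01001000 = 10011001
10110111 xor 11001110 = 01111001
10011010 xor 11110001 = 01101011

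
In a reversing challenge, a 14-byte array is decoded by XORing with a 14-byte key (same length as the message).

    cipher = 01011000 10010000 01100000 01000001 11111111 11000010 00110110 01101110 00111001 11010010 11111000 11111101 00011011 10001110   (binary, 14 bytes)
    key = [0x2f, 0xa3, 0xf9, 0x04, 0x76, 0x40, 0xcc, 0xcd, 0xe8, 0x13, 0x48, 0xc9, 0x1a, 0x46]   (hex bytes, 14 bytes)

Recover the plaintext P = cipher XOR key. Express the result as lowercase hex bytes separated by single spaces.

58 XOR 2f = 77
90 XOR a3 = 33
60 XOR f9 = 99
41 XOR 04 = 45
ff XOR 76 = 89
c2 XOR 40 = 82
36 XOR cc = fa
6e XOR cd = a3
39 XOR e8 = d1
d2 XOR 13 = c1
f8 XOR 48 = b0
fd XOR c9 = 34
1b XOR 1a = 01
8e XOR 46 = c8

77 33 99 45 89 82 fa a3 d1 c1 b0 34 01 c8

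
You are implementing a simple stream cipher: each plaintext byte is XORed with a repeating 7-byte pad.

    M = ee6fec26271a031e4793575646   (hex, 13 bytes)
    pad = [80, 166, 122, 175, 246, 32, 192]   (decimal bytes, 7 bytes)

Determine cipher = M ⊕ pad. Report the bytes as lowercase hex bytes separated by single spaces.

be c9 96 89 d1 3a c3 4e e1 e9 f8 a0 66

The 7-byte key repeats, so the effective keystream is 50 a6 7a af f6 20 c0 50 a6 7a af f6 20.
byte 0: ee ^ 50 = be
byte 1: 6f ^ a6 = c9
byte 2: ec ^ 7a = 96
byte 3: 26 ^ af = 89
byte 4: 27 ^ f6 = d1
byte 5: 1a ^ 20 = 3a
byte 6: 03 ^ c0 = c3
byte 7: 1e ^ 50 = 4e
byte 8: 47 ^ a6 = e1
byte 9: 93 ^ 7a = e9
byte 10: 57 ^ af = f8
byte 11: 56 ^ f6 = a0
byte 12: 46 ^ 20 = 66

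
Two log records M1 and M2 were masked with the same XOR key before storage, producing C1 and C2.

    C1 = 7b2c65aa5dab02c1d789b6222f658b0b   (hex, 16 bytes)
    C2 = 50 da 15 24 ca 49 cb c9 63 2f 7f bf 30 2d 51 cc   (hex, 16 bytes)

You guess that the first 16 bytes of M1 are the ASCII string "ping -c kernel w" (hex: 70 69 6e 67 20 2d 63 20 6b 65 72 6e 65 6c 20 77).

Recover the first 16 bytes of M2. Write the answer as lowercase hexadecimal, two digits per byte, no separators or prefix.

First, C1 ⊕ C2 = (M1 ⊕ K) ⊕ (M2 ⊕ K) = M1 ⊕ M2, so the key drops out. Then M2 = (M1 ⊕ M2) ⊕ M1 over the first 16 bytes.
byte 0: (7b ⊕ 50) ⊕ 70 = 2b ⊕ 70 = 5b
byte 1: (2c ⊕ da) ⊕ 69 = f6 ⊕ 69 = 9f
byte 2: (65 ⊕ 15) ⊕ 6e = 70 ⊕ 6e = 1e
byte 3: (aa ⊕ 24) ⊕ 67 = 8e ⊕ 67 = e9
byte 4: (5d ⊕ ca) ⊕ 20 = 97 ⊕ 20 = b7
byte 5: (ab ⊕ 49) ⊕ 2d = e2 ⊕ 2d = cf
byte 6: (02 ⊕ cb) ⊕ 63 = c9 ⊕ 63 = aa
byte 7: (c1 ⊕ c9) ⊕ 20 = 08 ⊕ 20 = 28
byte 8: (d7 ⊕ 63) ⊕ 6b = b4 ⊕ 6b = df
byte 9: (89 ⊕ 2f) ⊕ 65 = a6 ⊕ 65 = c3
byte 10: (b6 ⊕ 7f) ⊕ 72 = c9 ⊕ 72 = bb
byte 11: (22 ⊕ bf) ⊕ 6e = 9d ⊕ 6e = f3
byte 12: (2f ⊕ 30) ⊕ 65 = 1f ⊕ 65 = 7a
byte 13: (65 ⊕ 2d) ⊕ 6c = 48 ⊕ 6c = 24
byte 14: (8b ⊕ 51) ⊕ 20 = da ⊕ 20 = fa
byte 15: (0b ⊕ cc) ⊕ 77 = c7 ⊕ 77 = b0

5b9f1ee9b7cfaa28dfc3bbf37a24fab0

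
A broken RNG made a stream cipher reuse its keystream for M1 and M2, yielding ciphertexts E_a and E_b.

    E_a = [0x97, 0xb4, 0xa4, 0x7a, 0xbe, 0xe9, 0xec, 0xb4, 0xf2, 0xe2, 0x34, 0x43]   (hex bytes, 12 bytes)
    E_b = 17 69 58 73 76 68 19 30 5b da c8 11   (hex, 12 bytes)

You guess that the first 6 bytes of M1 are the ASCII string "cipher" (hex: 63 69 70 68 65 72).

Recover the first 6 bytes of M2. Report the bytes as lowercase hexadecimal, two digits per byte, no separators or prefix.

First, E_a ⊕ E_b = (M1 ⊕ K) ⊕ (M2 ⊕ K) = M1 ⊕ M2, so the key drops out. Then M2 = (M1 ⊕ M2) ⊕ M1 over the first 6 bytes.
byte 0: (97 ^ 17) ^ 63 = 80 ^ 63 = e3
byte 1: (b4 ^ 69) ^ 69 = dd ^ 69 = b4
byte 2: (a4 ^ 58) ^ 70 = fc ^ 70 = 8c
byte 3: (7a ^ 73) ^ 68 = 09 ^ 68 = 61
byte 4: (be ^ 76) ^ 65 = c8 ^ 65 = ad
byte 5: (e9 ^ 68) ^ 72 = 81 ^ 72 = f3

e3b48c61adf3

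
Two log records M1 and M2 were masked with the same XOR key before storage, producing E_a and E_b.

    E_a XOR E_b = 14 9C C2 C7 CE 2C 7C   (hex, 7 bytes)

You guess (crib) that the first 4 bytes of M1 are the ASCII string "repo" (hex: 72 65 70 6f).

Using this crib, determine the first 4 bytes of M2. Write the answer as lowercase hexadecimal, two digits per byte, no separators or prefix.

Since E_a ⊕ E_b = M1 ⊕ M2, XORing with the guessed M1 bytes yields the corresponding M2 bytes: M2 = (E_a ⊕ E_b) ⊕ M1.
14 ⊕ 72 = 66
9c ⊕ 65 = f9
c2 ⊕ 70 = b2
c7 ⊕ 6f = a8

66f9b2a8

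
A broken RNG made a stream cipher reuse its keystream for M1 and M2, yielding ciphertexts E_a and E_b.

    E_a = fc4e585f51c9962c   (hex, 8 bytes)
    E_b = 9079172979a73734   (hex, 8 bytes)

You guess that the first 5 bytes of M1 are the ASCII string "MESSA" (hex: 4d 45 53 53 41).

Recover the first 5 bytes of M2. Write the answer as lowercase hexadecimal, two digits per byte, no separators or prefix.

21721c2569

First, E_a ⊕ E_b = (M1 ⊕ K) ⊕ (M2 ⊕ K) = M1 ⊕ M2, so the key drops out. Then M2 = (M1 ⊕ M2) ⊕ M1 over the first 5 bytes.
byte 0: (fc XOR 90) XOR 4d = 6c XOR 4d = 21
byte 1: (4e XOR 79) XOR 45 = 37 XOR 45 = 72
byte 2: (58 XOR 17) XOR 53 = 4f XOR 53 = 1c
byte 3: (5f XOR 29) XOR 53 = 76 XOR 53 = 25
byte 4: (51 XOR 79) XOR 41 = 28 XOR 41 = 69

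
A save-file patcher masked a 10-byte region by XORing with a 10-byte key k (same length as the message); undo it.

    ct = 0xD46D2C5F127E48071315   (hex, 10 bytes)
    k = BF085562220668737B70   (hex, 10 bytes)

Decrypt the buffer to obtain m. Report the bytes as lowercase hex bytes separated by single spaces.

XOR is its own inverse, so applying the key byte-wise gives the result directly.
byte 0: 11010100 ^ 10111111 = 01101011
byte 1: 01101101 ^ 00001000 = 01100101
byte 2: 00101100 ^ 01010101 = 01111001
byte 3: 01011111 ^ 01100010 = 00111101
byte 4: 00010010 ^ 00100010 = 00110000
byte 5: 01111110 ^ 00000110 = 01111000
byte 6: 01001000 ^ 01101000 = 00100000
byte 7: 00000111 ^ 01110011 = 01110100
byte 8: 00010011 ^ 01111011 = 01101000
byte 9: 00010101 ^ 01110000 = 01100101

6b 65 79 3d 30 78 20 74 68 65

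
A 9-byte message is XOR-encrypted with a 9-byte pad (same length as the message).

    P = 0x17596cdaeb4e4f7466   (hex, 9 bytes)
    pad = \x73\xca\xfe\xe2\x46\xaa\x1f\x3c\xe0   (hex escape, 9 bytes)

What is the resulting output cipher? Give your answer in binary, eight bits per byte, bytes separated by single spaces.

01100100 10010011 10010010 00111000 10101101 11100100 01010000 01001000 10000110

XOR is its own inverse, so applying the key byte-wise gives the result directly.
byte 0: 17 xor 73 = 64
byte 1: 59 xor ca = 93
byte 2: 6c xor fe = 92
byte 3: da xor e2 = 38
byte 4: eb xor 46 = ad
byte 5: 4e xor aa = e4
byte 6: 4f xor 1f = 50
byte 7: 74 xor 3c = 48
byte 8: 66 xor e0 = 86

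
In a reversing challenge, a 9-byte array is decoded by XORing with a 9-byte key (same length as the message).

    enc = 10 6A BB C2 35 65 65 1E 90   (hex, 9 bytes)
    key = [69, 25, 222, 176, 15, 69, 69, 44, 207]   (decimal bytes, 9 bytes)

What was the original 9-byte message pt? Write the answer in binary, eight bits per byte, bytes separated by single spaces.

01010101 01110011 01100101 01110010 00111010 00100000 00100000 00110010 01011111

XOR is its own inverse, so applying the key byte-wise gives the result directly.
10 xor 45 = 55
6a xor 19 = 73
bb xor de = 65
c2 xor b0 = 72
35 xor 0f = 3a
65 xor 45 = 20
65 xor 45 = 20
1e xor 2c = 32
90 xor cf = 5f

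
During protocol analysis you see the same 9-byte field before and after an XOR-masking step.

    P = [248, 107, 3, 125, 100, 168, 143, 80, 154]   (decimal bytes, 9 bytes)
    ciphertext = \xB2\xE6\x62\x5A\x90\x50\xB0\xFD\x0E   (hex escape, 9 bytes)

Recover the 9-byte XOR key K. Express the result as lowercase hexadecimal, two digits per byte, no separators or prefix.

4a8d6127f4f83fad94

Since ciphertext = P ⊕ K, XORing both sides with P gives K = P ⊕ ciphertext.
11111000 xor 10110010 = 01001010
01101011 xor 11100110 = 10001101
00000011 xor 01100010 = 01100001
01111101 xor 01011010 = 00100111
01100100 xor 10010000 = 11110100
10101000 xor 01010000 = 11111000
10001111 xor 10110000 = 00111111
01010000 xor 11111101 = 10101101
10011010 xor 00001110 = 10010100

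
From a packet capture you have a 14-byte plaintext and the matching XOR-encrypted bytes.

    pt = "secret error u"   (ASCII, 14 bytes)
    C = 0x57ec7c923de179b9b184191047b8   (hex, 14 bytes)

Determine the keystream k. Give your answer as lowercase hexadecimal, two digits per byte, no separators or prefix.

Since C = pt ⊕ k, XORing both sides with pt gives k = pt ⊕ C.
byte 0: 73 XOR 57 = 24
byte 1: 65 XOR ec = 89
byte 2: 63 XOR 7c = 1f
byte 3: 72 XOR 92 = e0
byte 4: 65 XOR 3d = 58
byte 5: 74 XOR e1 = 95
byte 6: 20 XOR 79 = 59
byte 7: 65 XOR b9 = dc
byte 8: 72 XOR b1 = c3
byte 9: 72 XOR 84 = f6
byte 10: 6f XOR 19 = 76
byte 11: 72 XOR 10 = 62
byte 12: 20 XOR 47 = 67
byte 13: 75 XOR b8 = cd

24891fe0589559dcc3f6766267cd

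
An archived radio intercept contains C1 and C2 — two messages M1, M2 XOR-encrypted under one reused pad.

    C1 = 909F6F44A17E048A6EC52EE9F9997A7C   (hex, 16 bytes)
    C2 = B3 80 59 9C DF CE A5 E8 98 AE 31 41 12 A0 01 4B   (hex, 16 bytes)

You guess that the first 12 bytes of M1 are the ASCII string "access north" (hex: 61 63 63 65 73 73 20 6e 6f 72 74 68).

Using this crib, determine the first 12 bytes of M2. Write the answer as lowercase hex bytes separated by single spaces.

First, C1 ⊕ C2 = (M1 ⊕ K) ⊕ (M2 ⊕ K) = M1 ⊕ M2, so the key drops out. Then M2 = (M1 ⊕ M2) ⊕ M1 over the first 12 bytes.
byte 0: (90 XOR b3) XOR 61 = 23 XOR 61 = 42
byte 1: (9f XOR 80) XOR 63 = 1f XOR 63 = 7c
byte 2: (6f XOR 59) XOR 63 = 36 XOR 63 = 55
byte 3: (44 XOR 9c) XOR 65 = d8 XOR 65 = bd
byte 4: (a1 XOR df) XOR 73 = 7e XOR 73 = 0d
byte 5: (7e XOR ce) XOR 73 = b0 XOR 73 = c3
byte 6: (04 XOR a5) XOR 20 = a1 XOR 20 = 81
byte 7: (8a XOR e8) XOR 6e = 62 XOR 6e = 0c
byte 8: (6e XOR 98) XOR 6f = f6 XOR 6f = 99
byte 9: (c5 XOR ae) XOR 72 = 6b XOR 72 = 19
byte 10: (2e XOR 31) XOR 74 = 1f XOR 74 = 6b
byte 11: (e9 XOR 41) XOR 68 = a8 XOR 68 = c0

42 7c 55 bd 0d c3 81 0c 99 19 6b c0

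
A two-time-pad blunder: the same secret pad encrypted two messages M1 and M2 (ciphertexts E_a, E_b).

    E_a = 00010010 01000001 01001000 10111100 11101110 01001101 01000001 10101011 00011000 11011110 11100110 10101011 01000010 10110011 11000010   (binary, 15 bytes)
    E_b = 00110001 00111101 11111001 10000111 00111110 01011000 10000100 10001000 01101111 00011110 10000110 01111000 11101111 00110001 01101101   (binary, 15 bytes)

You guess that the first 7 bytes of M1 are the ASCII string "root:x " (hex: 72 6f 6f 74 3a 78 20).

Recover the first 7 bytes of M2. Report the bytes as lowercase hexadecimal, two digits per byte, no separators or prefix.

First, E_a ⊕ E_b = (M1 ⊕ K) ⊕ (M2 ⊕ K) = M1 ⊕ M2, so the key drops out. Then M2 = (M1 ⊕ M2) ⊕ M1 over the first 7 bytes.
byte 0: (12 xor 31) xor 72 = 23 xor 72 = 51
byte 1: (41 xor 3d) xor 6f = 7c xor 6f = 13
byte 2: (48 xor f9) xor 6f = b1 xor 6f = de
byte 3: (bc xor 87) xor 74 = 3b xor 74 = 4f
byte 4: (ee xor 3e) xor 3a = d0 xor 3a = ea
byte 5: (4d xor 58) xor 78 = 15 xor 78 = 6d
byte 6: (41 xor 84) xor 20 = c5 xor 20 = e5

5113de4fea6de5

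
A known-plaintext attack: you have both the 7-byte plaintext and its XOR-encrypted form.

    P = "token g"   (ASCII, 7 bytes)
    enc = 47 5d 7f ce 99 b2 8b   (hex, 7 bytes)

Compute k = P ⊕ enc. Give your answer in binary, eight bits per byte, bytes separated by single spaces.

Since enc = P ⊕ k, XORing both sides with P gives k = P ⊕ enc.
74 ^ 47 = 33
6f ^ 5d = 32
6b ^ 7f = 14
65 ^ ce = ab
6e ^ 99 = f7
20 ^ b2 = 92
67 ^ 8b = ec

00110011 00110010 00010100 10101011 11110111 10010010 11101100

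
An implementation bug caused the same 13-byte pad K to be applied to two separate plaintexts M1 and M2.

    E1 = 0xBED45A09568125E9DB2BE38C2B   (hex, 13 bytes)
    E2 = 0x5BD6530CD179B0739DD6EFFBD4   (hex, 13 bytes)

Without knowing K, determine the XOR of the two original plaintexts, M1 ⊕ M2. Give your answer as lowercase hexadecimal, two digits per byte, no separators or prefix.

e502090587f8959a46fd0c77ff

E1 ⊕ E2 = (M1 ⊕ K) ⊕ (M2 ⊕ K) = M1 ⊕ M2 — the shared key cancels under XOR.
be XOR 5b = e5
d4 XOR d6 = 02
5a XOR 53 = 09
09 XOR 0c = 05
56 XOR d1 = 87
81 XOR 79 = f8
25 XOR b0 = 95
e9 XOR 73 = 9a
db XOR 9d = 46
2b XOR d6 = fd
e3 XOR ef = 0c
8c XOR fb = 77
2b XOR d4 = ff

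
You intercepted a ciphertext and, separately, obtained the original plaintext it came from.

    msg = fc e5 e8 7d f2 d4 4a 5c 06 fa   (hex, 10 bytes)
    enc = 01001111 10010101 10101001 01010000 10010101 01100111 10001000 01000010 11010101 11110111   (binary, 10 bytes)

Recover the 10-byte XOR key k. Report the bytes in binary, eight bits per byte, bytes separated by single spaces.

10110011 01110000 01000001 00101101 01100111 10110011 11000010 00011110 11010011 00001101

Since enc = msg ⊕ k, XORing both sides with msg gives k = msg ⊕ enc.
252 ^  79 = 179
229 ^ 149 = 112
232 ^ 169 =  65
125 ^  80 =  45
242 ^ 149 = 103
212 ^ 103 = 179
 74 ^ 136 = 194
 92 ^  66 =  30
  6 ^ 213 = 211
250 ^ 247 =  13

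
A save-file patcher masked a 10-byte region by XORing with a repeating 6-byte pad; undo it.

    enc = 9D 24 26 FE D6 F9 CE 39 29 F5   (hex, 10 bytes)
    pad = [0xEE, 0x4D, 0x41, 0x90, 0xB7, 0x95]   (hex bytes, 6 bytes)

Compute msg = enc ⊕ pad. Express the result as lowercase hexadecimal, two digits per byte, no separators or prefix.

The 6-byte key repeats, so the effective keystream is ee 4d 41 90 b7 95 ee 4d 41 90.
byte 0: 9d ^ ee = 73
byte 1: 24 ^ 4d = 69
byte 2: 26 ^ 41 = 67
byte 3: fe ^ 90 = 6e
byte 4: d6 ^ b7 = 61
byte 5: f9 ^ 95 = 6c
byte 6: ce ^ ee = 20
byte 7: 39 ^ 4d = 74
byte 8: 29 ^ 41 = 68
byte 9: f5 ^ 90 = 65

7369676e616c20746865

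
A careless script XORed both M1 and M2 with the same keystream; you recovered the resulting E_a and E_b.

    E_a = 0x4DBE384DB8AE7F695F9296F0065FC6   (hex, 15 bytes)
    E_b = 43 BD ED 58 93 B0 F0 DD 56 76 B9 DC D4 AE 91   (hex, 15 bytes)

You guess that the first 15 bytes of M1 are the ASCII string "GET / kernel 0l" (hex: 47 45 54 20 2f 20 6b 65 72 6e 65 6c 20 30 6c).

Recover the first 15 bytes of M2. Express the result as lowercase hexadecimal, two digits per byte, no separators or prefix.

49468135043ee4d17b8a4a40f2c13b

First, E_a ⊕ E_b = (M1 ⊕ K) ⊕ (M2 ⊕ K) = M1 ⊕ M2, so the key drops out. Then M2 = (M1 ⊕ M2) ⊕ M1 over the first 15 bytes.
byte 0: (4d ^ 43) ^ 47 = 0e ^ 47 = 49
byte 1: (be ^ bd) ^ 45 = 03 ^ 45 = 46
byte 2: (38 ^ ed) ^ 54 = d5 ^ 54 = 81
byte 3: (4d ^ 58) ^ 20 = 15 ^ 20 = 35
byte 4: (b8 ^ 93) ^ 2f = 2b ^ 2f = 04
byte 5: (ae ^ b0) ^ 20 = 1e ^ 20 = 3e
byte 6: (7f ^ f0) ^ 6b = 8f ^ 6b = e4
byte 7: (69 ^ dd) ^ 65 = b4 ^ 65 = d1
byte 8: (5f ^ 56) ^ 72 = 09 ^ 72 = 7b
byte 9: (92 ^ 76) ^ 6e = e4 ^ 6e = 8a
byte 10: (96 ^ b9) ^ 65 = 2f ^ 65 = 4a
byte 11: (f0 ^ dc) ^ 6c = 2c ^ 6c = 40
byte 12: (06 ^ d4) ^ 20 = d2 ^ 20 = f2
byte 13: (5f ^ ae) ^ 30 = f1 ^ 30 = c1
byte 14: (c6 ^ 91) ^ 6c = 57 ^ 6c = 3b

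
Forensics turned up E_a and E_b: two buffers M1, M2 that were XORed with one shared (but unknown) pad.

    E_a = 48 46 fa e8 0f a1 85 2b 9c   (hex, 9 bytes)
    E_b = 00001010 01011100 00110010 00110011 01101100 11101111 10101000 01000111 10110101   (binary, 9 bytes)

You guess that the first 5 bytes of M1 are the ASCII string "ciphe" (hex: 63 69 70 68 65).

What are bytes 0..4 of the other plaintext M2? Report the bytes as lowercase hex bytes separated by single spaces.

21 73 b8 b3 06

First, E_a ⊕ E_b = (M1 ⊕ K) ⊕ (M2 ⊕ K) = M1 ⊕ M2, so the key drops out. Then M2 = (M1 ⊕ M2) ⊕ M1 over the first 5 bytes.
byte 0: (48 XOR 0a) XOR 63 = 42 XOR 63 = 21
byte 1: (46 XOR 5c) XOR 69 = 1a XOR 69 = 73
byte 2: (fa XOR 32) XOR 70 = c8 XOR 70 = b8
byte 3: (e8 XOR 33) XOR 68 = db XOR 68 = b3
byte 4: (0f XOR 6c) XOR 65 = 63 XOR 65 = 06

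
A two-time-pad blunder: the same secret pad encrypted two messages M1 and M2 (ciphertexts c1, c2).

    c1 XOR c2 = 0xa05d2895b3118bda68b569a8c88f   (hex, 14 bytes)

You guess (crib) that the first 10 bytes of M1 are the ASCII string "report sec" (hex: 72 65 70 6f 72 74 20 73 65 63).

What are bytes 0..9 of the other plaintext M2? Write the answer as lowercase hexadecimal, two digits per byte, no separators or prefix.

d23858fac165aba90dd6

Since c1 ⊕ c2 = M1 ⊕ M2, XORing with the guessed M1 bytes yields the corresponding M2 bytes: M2 = (c1 ⊕ c2) ⊕ M1.
160 ^ 114 = 210
 93 ^ 101 =  56
 40 ^ 112 =  88
149 ^ 111 = 250
179 ^ 114 = 193
 17 ^ 116 = 101
139 ^  32 = 171
218 ^ 115 = 169
104 ^ 101 =  13
181 ^  99 = 214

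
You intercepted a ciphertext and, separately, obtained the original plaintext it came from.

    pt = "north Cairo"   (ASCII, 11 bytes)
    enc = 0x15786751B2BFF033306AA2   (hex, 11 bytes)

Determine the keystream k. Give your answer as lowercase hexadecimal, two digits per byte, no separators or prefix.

7b171525da9fb3525918cd

Since enc = pt ⊕ k, XORing both sides with pt gives k = pt ⊕ enc.
6e xor 15 = 7b
6f xor 78 = 17
72 xor 67 = 15
74 xor 51 = 25
68 xor b2 = da
20 xor bf = 9f
43 xor f0 = b3
61 xor 33 = 52
69 xor 30 = 59
72 xor 6a = 18
6f xor a2 = cd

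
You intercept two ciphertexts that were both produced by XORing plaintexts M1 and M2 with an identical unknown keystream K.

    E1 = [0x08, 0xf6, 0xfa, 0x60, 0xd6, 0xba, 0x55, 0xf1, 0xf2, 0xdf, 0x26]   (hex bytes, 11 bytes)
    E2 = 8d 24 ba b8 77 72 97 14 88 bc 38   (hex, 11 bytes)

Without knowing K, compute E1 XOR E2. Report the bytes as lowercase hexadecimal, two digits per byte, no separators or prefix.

85d240d8a1c8c2e57a631e

E1 ⊕ E2 = (M1 ⊕ K) ⊕ (M2 ⊕ K) = M1 ⊕ M2 — the shared key cancels under XOR.
00001000 xor 10001101 = 10000101
11110110 xor 00100100 = 11010010
11111010 xor 10111010 = 01000000
01100000 xor 10111000 = 11011000
11010110 xor 01110111 = 10100001
10111010 xor 01110010 = 11001000
01010101 xor 10010111 = 11000010
11110001 xor 00010100 = 11100101
11110010 xor 10001000 = 01111010
11011111 xor 10111100 = 01100011
00100110 xor 00111000 = 00011110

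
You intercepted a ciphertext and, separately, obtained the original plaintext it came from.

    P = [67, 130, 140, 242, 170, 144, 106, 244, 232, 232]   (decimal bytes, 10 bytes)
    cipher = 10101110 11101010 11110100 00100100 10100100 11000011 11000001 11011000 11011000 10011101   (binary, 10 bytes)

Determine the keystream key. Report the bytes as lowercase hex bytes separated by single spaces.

Since cipher = P ⊕ key, XORing both sides with P gives key = P ⊕ cipher.
43 xor ae = ed
82 xor ea = 68
8c xor f4 = 78
f2 xor 24 = d6
aa xor a4 = 0e
90 xor c3 = 53
6a xor c1 = ab
f4 xor d8 = 2c
e8 xor d8 = 30
e8 xor 9d = 75

ed 68 78 d6 0e 53 ab 2c 30 75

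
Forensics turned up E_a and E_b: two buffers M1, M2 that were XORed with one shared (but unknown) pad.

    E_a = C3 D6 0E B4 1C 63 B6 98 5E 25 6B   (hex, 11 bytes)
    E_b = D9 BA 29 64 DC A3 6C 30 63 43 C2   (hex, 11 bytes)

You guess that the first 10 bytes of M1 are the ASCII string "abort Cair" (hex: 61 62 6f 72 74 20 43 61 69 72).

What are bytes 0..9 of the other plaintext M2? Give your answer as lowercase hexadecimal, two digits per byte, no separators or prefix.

First, E_a ⊕ E_b = (M1 ⊕ K) ⊕ (M2 ⊕ K) = M1 ⊕ M2, so the key drops out. Then M2 = (M1 ⊕ M2) ⊕ M1 over the first 10 bytes.
byte 0: (c3 XOR d9) XOR 61 = 1a XOR 61 = 7b
byte 1: (d6 XOR ba) XOR 62 = 6c XOR 62 = 0e
byte 2: (0e XOR 29) XOR 6f = 27 XOR 6f = 48
byte 3: (b4 XOR 64) XOR 72 = d0 XOR 72 = a2
byte 4: (1c XOR dc) XOR 74 = c0 XOR 74 = b4
byte 5: (63 XOR a3) XOR 20 = c0 XOR 20 = e0
byte 6: (b6 XOR 6c) XOR 43 = da XOR 43 = 99
byte 7: (98 XOR 30) XOR 61 = a8 XOR 61 = c9
byte 8: (5e XOR 63) XOR 69 = 3d XOR 69 = 54
byte 9: (25 XOR 43) XOR 72 = 66 XOR 72 = 14

7b0e48a2b4e099c95414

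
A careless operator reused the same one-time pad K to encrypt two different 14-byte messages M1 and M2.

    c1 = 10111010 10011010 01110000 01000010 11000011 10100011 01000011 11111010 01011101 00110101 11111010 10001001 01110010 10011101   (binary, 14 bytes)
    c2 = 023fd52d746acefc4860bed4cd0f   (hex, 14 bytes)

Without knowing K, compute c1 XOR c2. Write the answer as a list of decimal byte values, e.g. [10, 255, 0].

c1 ⊕ c2 = (M1 ⊕ K) ⊕ (M2 ⊕ K) = M1 ⊕ M2 — the shared key cancels under XOR.
ba xor 02 = b8
9a xor 3f = a5
70 xor d5 = a5
42 xor 2d = 6f
c3 xor 74 = b7
a3 xor 6a = c9
43 xor ce = 8d
fa xor fc = 06
5d xor 48 = 15
35 xor 60 = 55
fa xor be = 44
89 xor d4 = 5d
72 xor cd = bf
9d xor 0f = 92

[184, 165, 165, 111, 183, 201, 141, 6, 21, 85, 68, 93, 191, 146]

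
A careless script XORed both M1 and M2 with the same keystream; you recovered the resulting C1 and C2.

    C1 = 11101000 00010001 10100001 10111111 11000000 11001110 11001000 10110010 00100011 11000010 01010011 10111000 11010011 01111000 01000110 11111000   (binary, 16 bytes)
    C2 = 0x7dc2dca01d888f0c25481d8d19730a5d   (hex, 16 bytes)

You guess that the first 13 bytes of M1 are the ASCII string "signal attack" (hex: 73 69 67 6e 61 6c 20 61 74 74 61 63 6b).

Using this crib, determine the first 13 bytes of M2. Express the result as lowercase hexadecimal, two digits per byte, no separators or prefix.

e6ba1a71bc2a67df72fe2f56a1

First, C1 ⊕ C2 = (M1 ⊕ K) ⊕ (M2 ⊕ K) = M1 ⊕ M2, so the key drops out. Then M2 = (M1 ⊕ M2) ⊕ M1 over the first 13 bytes.
byte 0: (e8 ^ 7d) ^ 73 = 95 ^ 73 = e6
byte 1: (11 ^ c2) ^ 69 = d3 ^ 69 = ba
byte 2: (a1 ^ dc) ^ 67 = 7d ^ 67 = 1a
byte 3: (bf ^ a0) ^ 6e = 1f ^ 6e = 71
byte 4: (c0 ^ 1d) ^ 61 = dd ^ 61 = bc
byte 5: (ce ^ 88) ^ 6c = 46 ^ 6c = 2a
byte 6: (c8 ^ 8f) ^ 20 = 47 ^ 20 = 67
byte 7: (b2 ^ 0c) ^ 61 = be ^ 61 = df
byte 8: (23 ^ 25) ^ 74 = 06 ^ 74 = 72
byte 9: (c2 ^ 48) ^ 74 = 8a ^ 74 = fe
byte 10: (53 ^ 1d) ^ 61 = 4e ^ 61 = 2f
byte 11: (b8 ^ 8d) ^ 63 = 35 ^ 63 = 56
byte 12: (d3 ^ 19) ^ 6b = ca ^ 6b = a1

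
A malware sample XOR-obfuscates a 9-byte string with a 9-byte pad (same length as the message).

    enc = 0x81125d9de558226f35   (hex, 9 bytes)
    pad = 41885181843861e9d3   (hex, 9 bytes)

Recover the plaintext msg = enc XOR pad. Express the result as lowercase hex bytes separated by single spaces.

byte 0: 129 XOR  65 = 192
byte 1:  18 XOR 136 = 154
byte 2:  93 XOR  81 =  12
byte 3: 157 XOR 129 =  28
byte 4: 229 XOR 132 =  97
byte 5:  88 XOR  56 =  96
byte 6:  34 XOR  97 =  67
byte 7: 111 XOR 233 = 134
byte 8:  53 XOR 211 = 230

c0 9a 0c 1c 61 60 43 86 e6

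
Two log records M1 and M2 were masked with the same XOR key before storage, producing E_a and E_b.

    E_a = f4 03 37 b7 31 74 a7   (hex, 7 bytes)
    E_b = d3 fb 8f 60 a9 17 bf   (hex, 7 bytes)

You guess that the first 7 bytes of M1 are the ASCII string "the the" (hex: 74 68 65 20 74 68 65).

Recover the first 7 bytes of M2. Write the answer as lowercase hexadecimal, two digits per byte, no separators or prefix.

5390ddf7ec0b7d

First, E_a ⊕ E_b = (M1 ⊕ K) ⊕ (M2 ⊕ K) = M1 ⊕ M2, so the key drops out. Then M2 = (M1 ⊕ M2) ⊕ M1 over the first 7 bytes.
byte 0: (f4 XOR d3) XOR 74 = 27 XOR 74 = 53
byte 1: (03 XOR fb) XOR 68 = f8 XOR 68 = 90
byte 2: (37 XOR 8f) XOR 65 = b8 XOR 65 = dd
byte 3: (b7 XOR 60) XOR 20 = d7 XOR 20 = f7
byte 4: (31 XOR a9) XOR 74 = 98 XOR 74 = ec
byte 5: (74 XOR 17) XOR 68 = 63 XOR 68 = 0b
byte 6: (a7 XOR bf) XOR 65 = 18 XOR 65 = 7d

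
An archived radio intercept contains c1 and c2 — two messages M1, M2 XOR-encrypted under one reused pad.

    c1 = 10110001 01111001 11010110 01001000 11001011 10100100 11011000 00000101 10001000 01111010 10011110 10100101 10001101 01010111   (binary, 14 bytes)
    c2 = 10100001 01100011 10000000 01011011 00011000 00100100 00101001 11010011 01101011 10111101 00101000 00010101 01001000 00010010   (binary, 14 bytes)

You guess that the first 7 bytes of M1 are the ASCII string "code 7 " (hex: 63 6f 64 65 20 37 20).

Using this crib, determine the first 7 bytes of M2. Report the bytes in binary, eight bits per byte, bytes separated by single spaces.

First, c1 ⊕ c2 = (M1 ⊕ K) ⊕ (M2 ⊕ K) = M1 ⊕ M2, so the key drops out. Then M2 = (M1 ⊕ M2) ⊕ M1 over the first 7 bytes.
byte 0: (b1 ^ a1) ^ 63 = 10 ^ 63 = 73
byte 1: (79 ^ 63) ^ 6f = 1a ^ 6f = 75
byte 2: (d6 ^ 80) ^ 64 = 56 ^ 64 = 32
byte 3: (48 ^ 5b) ^ 65 = 13 ^ 65 = 76
byte 4: (cb ^ 18) ^ 20 = d3 ^ 20 = f3
byte 5: (a4 ^ 24) ^ 37 = 80 ^ 37 = b7
byte 6: (d8 ^ 29) ^ 20 = f1 ^ 20 = d1

01110011 01110101 00110010 01110110 11110011 10110111 11010001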